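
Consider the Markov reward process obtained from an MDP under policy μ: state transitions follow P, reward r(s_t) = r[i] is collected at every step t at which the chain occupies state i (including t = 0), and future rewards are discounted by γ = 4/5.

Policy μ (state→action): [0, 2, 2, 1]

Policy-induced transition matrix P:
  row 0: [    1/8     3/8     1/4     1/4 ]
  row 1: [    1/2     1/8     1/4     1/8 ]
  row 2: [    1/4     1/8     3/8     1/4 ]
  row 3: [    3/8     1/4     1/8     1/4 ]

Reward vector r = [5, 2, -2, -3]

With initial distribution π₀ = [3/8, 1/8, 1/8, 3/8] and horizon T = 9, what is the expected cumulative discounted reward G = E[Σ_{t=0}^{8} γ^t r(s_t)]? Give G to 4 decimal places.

G = 3.3817

t=0: π = [0.3750, 0.1250, 0.1250, 0.3750], E[r] = 0.7500, γ^t·E[r] = 0.750000, running G = 0.750000
t=1: π = [0.2813, 0.2656, 0.2188, 0.2344], E[r] = 0.7969, γ^t·E[r] = 0.637500, running G = 1.387500
t=2: π = [0.3105, 0.2246, 0.2480, 0.2168], E[r] = 0.8555, γ^t·E[r] = 0.547500, running G = 1.935000
t=3: π = [0.2944, 0.2297, 0.2539, 0.2219], E[r] = 0.7581, γ^t·E[r] = 0.388125, running G = 2.323125
t=4: π = [0.2984, 0.2263, 0.2540, 0.2213], E[r] = 0.7727, γ^t·E[r] = 0.316500, running G = 2.639625
t=5: π = [0.2970, 0.2273, 0.2541, 0.2217], E[r] = 0.7660, γ^t·E[r] = 0.250991, running G = 2.890616
t=6: π = [0.2974, 0.2270, 0.2540, 0.2216], E[r] = 0.7681, γ^t·E[r] = 0.201344, running G = 3.091960
t=7: π = [0.2973, 0.2271, 0.2541, 0.2216], E[r] = 0.7674, γ^t·E[r] = 0.160935, running G = 3.252895
t=8: π = [0.2973, 0.2270, 0.2541, 0.2216], E[r] = 0.7676, γ^t·E[r] = 0.128785, running G = 3.381681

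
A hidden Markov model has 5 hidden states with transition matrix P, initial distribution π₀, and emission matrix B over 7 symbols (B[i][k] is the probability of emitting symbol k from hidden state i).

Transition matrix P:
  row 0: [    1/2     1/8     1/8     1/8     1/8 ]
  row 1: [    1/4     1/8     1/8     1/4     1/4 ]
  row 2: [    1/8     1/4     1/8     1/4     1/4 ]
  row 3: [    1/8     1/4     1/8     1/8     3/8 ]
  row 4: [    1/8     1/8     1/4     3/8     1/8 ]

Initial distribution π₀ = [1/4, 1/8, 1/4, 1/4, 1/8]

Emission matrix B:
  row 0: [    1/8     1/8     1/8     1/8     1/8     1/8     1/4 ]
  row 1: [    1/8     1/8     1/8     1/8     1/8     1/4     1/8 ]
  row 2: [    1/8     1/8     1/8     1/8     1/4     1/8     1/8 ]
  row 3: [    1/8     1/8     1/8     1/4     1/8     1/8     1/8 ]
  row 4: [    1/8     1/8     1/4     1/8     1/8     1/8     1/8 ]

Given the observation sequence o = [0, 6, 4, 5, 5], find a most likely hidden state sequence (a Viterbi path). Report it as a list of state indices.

t=0: δ = [3.125e-02, 1.562e-02, 3.125e-02, 3.125e-02, 1.562e-02]  (obs o_0=0)
t=1: δ = [3.906e-03, 9.766e-04, 4.883e-04, 9.766e-04, 1.465e-03]  ψ = [0, 2, 0, 2, 3]  (obs o_1=6)
t=2: δ = [2.441e-04, 6.104e-05, 1.221e-04, 6.866e-05, 6.104e-05]  ψ = [0, 0, 0, 4, 0]  (obs o_2=4)
t=3: δ = [1.526e-05, 7.629e-06, 3.815e-06, 3.815e-06, 3.815e-06]  ψ = [0, 0, 0, 0, 0]  (obs o_3=5)
t=4: δ = [9.537e-07, 4.768e-07, 2.384e-07, 2.384e-07, 2.384e-07]  ψ = [0, 0, 0, 0, 0]  (obs o_4=5)
backtrack: best end state = 0; path = [0, 0, 0, 0, 0]

path = [0, 0, 0, 0, 0]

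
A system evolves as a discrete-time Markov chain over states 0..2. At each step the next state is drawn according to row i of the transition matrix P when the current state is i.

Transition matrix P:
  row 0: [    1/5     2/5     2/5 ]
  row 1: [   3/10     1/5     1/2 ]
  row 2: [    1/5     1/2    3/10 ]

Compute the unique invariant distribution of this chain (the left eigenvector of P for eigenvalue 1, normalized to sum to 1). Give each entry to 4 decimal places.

Balance equations π_j = Σ_i π_i·P[i][j]:
  π_0 = 1/5·π_0 + 3/10·π_1 + 1/5·π_2
  π_1 = 2/5·π_0 + 1/5·π_1 + 1/2·π_2
  normalize: π_0 + π_1 + π_2 = 1
Solving the linear system gives exactly π = [31/131, 48/131, 52/131].

π = [0.2366, 0.3664, 0.3969]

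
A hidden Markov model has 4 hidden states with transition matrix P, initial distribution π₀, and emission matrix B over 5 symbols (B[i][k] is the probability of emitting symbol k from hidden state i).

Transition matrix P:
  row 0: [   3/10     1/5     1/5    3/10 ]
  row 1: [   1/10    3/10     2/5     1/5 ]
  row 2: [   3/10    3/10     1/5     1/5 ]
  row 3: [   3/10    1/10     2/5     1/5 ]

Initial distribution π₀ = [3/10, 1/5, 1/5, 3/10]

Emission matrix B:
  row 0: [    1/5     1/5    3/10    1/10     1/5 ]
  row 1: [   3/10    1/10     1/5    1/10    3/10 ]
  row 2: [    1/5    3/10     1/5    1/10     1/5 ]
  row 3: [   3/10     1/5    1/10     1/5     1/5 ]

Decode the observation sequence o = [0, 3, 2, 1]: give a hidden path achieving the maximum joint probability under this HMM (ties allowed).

path = [3, 2, 1, 2]

t=0: δ = [6.000e-02, 6.000e-02, 4.000e-02, 9.000e-02]  (obs o_0=0)
t=1: δ = [2.700e-03, 1.800e-03, 3.600e-03, 3.600e-03]  ψ = [3, 1, 3, 0]  (obs o_1=3)
t=2: δ = [3.240e-04, 2.160e-04, 2.880e-04, 8.100e-05]  ψ = [2, 2, 3, 0]  (obs o_2=2)
t=3: δ = [1.944e-05, 8.640e-06, 2.592e-05, 1.944e-05]  ψ = [0, 2, 1, 0]  (obs o_3=1)
backtrack: best end state = 2; path = [3, 2, 1, 2]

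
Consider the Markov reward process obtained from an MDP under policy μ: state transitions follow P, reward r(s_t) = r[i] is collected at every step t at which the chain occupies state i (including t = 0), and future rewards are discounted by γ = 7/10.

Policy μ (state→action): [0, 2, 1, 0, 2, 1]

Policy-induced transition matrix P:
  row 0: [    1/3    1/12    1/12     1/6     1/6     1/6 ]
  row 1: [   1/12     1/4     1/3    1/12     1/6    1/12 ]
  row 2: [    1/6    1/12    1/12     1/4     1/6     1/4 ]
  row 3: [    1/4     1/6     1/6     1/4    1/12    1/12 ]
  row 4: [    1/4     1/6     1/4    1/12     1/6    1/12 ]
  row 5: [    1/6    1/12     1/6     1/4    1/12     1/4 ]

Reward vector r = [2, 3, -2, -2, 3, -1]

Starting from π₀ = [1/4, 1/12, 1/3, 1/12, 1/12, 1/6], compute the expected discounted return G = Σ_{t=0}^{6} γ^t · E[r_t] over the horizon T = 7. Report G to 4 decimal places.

G = 0.7493

t=0: π = [0.2500, 0.0833, 0.3333, 0.0833, 0.0833, 0.1667], E[r] = 0.0000, γ^t·E[r] = 0.000000, running G = 0.000000
t=1: π = [0.2153, 0.1111, 0.1389, 0.2014, 0.1458, 0.1875], E[r] = 0.3333, γ^t·E[r] = 0.233333, running G = 0.233333
t=2: π = [0.2222, 0.1308, 0.1678, 0.1892, 0.1343, 0.1557], E[r] = 0.3698, γ^t·E[r] = 0.181198, running G = 0.414531
t=3: π = [0.2198, 0.1321, 0.1671, 0.1873, 0.1379, 0.1558], E[r] = 0.3849, γ^t·E[r] = 0.132016, running G = 0.546547
t=4: π = [0.2194, 0.1325, 0.1679, 0.1867, 0.1381, 0.1555], E[r] = 0.3857, γ^t·E[r] = 0.092597, running G = 0.639145
t=5: π = [0.2193, 0.1325, 0.1680, 0.1866, 0.1382, 0.1555], E[r] = 0.3857, γ^t·E[r] = 0.064820, running G = 0.703965
t=6: π = [0.2192, 0.1325, 0.1680, 0.1866, 0.1382, 0.1555], E[r] = 0.3856, γ^t·E[r] = 0.045368, running G = 0.749333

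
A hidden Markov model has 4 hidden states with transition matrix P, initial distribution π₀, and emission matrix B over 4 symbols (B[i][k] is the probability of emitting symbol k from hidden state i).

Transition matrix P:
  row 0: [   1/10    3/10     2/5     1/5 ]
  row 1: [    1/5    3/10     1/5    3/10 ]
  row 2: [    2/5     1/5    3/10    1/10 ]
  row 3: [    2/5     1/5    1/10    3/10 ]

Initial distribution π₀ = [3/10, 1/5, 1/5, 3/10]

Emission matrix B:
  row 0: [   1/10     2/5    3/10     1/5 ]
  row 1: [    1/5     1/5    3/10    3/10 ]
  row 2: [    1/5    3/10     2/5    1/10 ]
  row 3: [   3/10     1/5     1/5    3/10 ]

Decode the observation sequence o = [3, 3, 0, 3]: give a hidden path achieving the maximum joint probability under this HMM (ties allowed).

path = [3, 3, 3, 3]

t=0: δ = [6.000e-02, 6.000e-02, 2.000e-02, 9.000e-02]  (obs o_0=3)
t=1: δ = [7.200e-03, 5.400e-03, 2.400e-03, 8.100e-03]  ψ = [3, 0, 0, 3]  (obs o_1=3)
t=2: δ = [3.240e-04, 4.320e-04, 5.760e-04, 7.290e-04]  ψ = [3, 0, 0, 3]  (obs o_2=0)
t=3: δ = [5.832e-05, 4.374e-05, 1.728e-05, 6.561e-05]  ψ = [3, 3, 2, 3]  (obs o_3=3)
backtrack: best end state = 3; path = [3, 3, 3, 3]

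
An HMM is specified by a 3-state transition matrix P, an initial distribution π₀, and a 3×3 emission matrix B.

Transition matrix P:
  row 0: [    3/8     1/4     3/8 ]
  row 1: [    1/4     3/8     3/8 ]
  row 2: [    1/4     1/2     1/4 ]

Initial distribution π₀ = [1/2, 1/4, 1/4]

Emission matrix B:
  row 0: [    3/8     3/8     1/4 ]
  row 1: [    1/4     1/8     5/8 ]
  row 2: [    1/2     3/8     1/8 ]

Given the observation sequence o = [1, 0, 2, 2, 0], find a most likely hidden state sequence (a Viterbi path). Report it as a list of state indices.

path = [0, 2, 1, 1, 2]

t=0: δ = [1.875e-01, 3.125e-02, 9.375e-02]  (obs o_0=1)
t=1: δ = [2.637e-02, 1.172e-02, 3.516e-02]  ψ = [0, 0, 0]  (obs o_1=0)
t=2: δ = [2.472e-03, 1.099e-02, 1.236e-03]  ψ = [0, 2, 0]  (obs o_2=2)
t=3: δ = [6.866e-04, 2.575e-03, 5.150e-04]  ψ = [1, 1, 1]  (obs o_3=2)
t=4: δ = [2.414e-04, 2.414e-04, 4.828e-04]  ψ = [1, 1, 1]  (obs o_4=0)
backtrack: best end state = 2; path = [0, 2, 1, 1, 2]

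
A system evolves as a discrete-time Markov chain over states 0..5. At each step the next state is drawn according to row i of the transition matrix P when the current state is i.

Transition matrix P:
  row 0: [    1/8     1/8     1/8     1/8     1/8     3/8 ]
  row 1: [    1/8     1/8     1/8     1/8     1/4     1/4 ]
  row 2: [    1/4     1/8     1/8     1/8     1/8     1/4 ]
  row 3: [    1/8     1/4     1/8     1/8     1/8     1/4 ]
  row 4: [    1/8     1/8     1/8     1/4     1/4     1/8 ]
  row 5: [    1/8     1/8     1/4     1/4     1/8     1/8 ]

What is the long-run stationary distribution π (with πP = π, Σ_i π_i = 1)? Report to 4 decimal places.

Balance equations π_j = Σ_i π_i·P[i][j]:
  π_0 = 1/8·π_0 + 1/8·π_1 + 1/4·π_2 + 1/8·π_3 + 1/8·π_4 + 1/8·π_5
  π_1 = 1/8·π_0 + 1/8·π_1 + 1/8·π_2 + 1/4·π_3 + 1/8·π_4 + 1/8·π_5
  π_2 = 1/8·π_0 + 1/8·π_1 + 1/8·π_2 + 1/8·π_3 + 1/8·π_4 + 1/4·π_5
  π_3 = 1/8·π_0 + 1/8·π_1 + 1/8·π_2 + 1/8·π_3 + 1/4·π_4 + 1/4·π_5
  π_4 = 1/8·π_0 + 1/4·π_1 + 1/8·π_2 + 1/8·π_3 + 1/4·π_4 + 1/8·π_5
  normalize: π_0 + π_1 + π_2 + π_3 + π_4 + π_5 = 1
Solving the linear system gives exactly π = [5291/36727, 5385/36727, 5601/36727, 6353/36727, 6016/36727, 8081/36727].

π = [0.1441, 0.1466, 0.1525, 0.1730, 0.1638, 0.2200]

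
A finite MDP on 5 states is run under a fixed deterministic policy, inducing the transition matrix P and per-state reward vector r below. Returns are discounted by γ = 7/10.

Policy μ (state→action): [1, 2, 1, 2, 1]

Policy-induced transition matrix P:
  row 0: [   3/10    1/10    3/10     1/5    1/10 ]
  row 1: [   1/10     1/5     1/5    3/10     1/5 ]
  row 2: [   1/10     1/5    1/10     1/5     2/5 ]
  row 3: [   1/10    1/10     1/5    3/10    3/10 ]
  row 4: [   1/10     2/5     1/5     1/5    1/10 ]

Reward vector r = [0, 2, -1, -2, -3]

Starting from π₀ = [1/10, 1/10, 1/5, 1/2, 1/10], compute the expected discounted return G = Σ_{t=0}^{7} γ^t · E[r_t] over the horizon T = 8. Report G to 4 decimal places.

t=0: π = [0.1000, 0.1000, 0.2000, 0.5000, 0.1000], E[r] = -1.3000, γ^t·E[r] = -1.300000, running G = -1.300000
t=1: π = [0.1200, 0.1600, 0.1900, 0.2600, 0.2700], E[r] = -1.2000, γ^t·E[r] = -0.840000, running G = -2.140000
t=2: π = [0.1240, 0.2160, 0.1930, 0.2420, 0.2250], E[r] = -0.9200, γ^t·E[r] = -0.450800, running G = -2.590800
t=3: π = [0.1248, 0.2084, 0.1931, 0.2458, 0.2279], E[r] = -0.9516, γ^t·E[r] = -0.326399, running G = -2.917199
t=4: π = [0.1250, 0.2085, 0.1932, 0.2454, 0.2279], E[r] = -0.9508, γ^t·E[r] = -0.228277, running G = -3.145476
t=5: π = [0.1250, 0.2085, 0.1932, 0.2454, 0.2279], E[r] = -0.9505, γ^t·E[r] = -0.159756, running G = -3.305232
t=6: π = [0.1250, 0.2085, 0.1932, 0.2454, 0.2279], E[r] = -0.9506, γ^t·E[r] = -0.111832, running G = -3.417064
t=7: π = [0.1250, 0.2085, 0.1932, 0.2454, 0.2279], E[r] = -0.9506, γ^t·E[r] = -0.078282, running G = -3.495346

G = -3.4953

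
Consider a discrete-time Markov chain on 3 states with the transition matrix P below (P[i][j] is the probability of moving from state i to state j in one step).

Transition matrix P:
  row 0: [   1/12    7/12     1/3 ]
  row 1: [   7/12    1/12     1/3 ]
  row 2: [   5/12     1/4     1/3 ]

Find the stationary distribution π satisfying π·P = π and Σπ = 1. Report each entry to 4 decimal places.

π = [0.3519, 0.3148, 0.3333]

Balance equations π_j = Σ_i π_i·P[i][j]:
  π_0 = 1/12·π_0 + 7/12·π_1 + 5/12·π_2
  π_1 = 7/12·π_0 + 1/12·π_1 + 1/4·π_2
  normalize: π_0 + π_1 + π_2 = 1
Solving the linear system gives exactly π = [19/54, 17/54, 1/3].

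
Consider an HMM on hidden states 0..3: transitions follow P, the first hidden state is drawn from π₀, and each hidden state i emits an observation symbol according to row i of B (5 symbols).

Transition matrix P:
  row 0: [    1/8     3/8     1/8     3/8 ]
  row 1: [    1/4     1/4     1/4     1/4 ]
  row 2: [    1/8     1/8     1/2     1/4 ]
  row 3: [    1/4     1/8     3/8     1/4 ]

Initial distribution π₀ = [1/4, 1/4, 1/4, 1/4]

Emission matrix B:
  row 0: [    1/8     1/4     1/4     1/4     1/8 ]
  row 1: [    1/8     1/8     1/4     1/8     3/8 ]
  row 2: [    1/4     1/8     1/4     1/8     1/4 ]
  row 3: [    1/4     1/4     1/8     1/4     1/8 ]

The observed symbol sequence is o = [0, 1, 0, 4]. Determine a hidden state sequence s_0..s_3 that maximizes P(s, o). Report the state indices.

path = [2, 2, 2, 2]

t=0: δ = [3.125e-02, 3.125e-02, 6.250e-02, 6.250e-02]  (obs o_0=0)
t=1: δ = [3.906e-03, 1.465e-03, 3.906e-03, 3.906e-03]  ψ = [3, 0, 2, 2]  (obs o_1=1)
t=2: δ = [1.221e-04, 1.831e-04, 4.883e-04, 3.662e-04]  ψ = [3, 0, 2, 0]  (obs o_2=0)
t=3: δ = [1.144e-05, 2.289e-05, 6.104e-05, 1.526e-05]  ψ = [3, 2, 2, 2]  (obs o_3=4)
backtrack: best end state = 2; path = [2, 2, 2, 2]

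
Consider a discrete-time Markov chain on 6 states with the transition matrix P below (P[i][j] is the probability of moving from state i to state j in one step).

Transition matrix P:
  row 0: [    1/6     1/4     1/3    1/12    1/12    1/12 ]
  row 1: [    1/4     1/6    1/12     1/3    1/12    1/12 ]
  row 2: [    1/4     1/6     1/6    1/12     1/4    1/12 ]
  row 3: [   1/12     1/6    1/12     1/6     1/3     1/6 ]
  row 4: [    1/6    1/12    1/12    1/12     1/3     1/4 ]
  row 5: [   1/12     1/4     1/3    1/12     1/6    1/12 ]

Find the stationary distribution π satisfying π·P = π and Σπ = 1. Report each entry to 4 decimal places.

π = [0.1733, 0.1744, 0.1736, 0.1385, 0.2103, 0.1299]

Balance equations π_j = Σ_i π_i·P[i][j]:
  π_0 = 1/6·π_0 + 1/4·π_1 + 1/4·π_2 + 1/12·π_3 + 1/6·π_4 + 1/12·π_5
  π_1 = 1/4·π_0 + 1/6·π_1 + 1/6·π_2 + 1/6·π_3 + 1/12·π_4 + 1/4·π_5
  π_2 = 1/3·π_0 + 1/12·π_1 + 1/6·π_2 + 1/12·π_3 + 1/12·π_4 + 1/3·π_5
  π_3 = 1/12·π_0 + 1/3·π_1 + 1/12·π_2 + 1/6·π_3 + 1/12·π_4 + 1/12·π_5
  π_4 = 1/12·π_0 + 1/12·π_1 + 1/4·π_2 + 1/3·π_3 + 1/3·π_4 + 1/6·π_5
  normalize: π_0 + π_1 + π_2 + π_3 + π_4 + π_5 = 1
Solving the linear system gives exactly π = [38730/223483, 38978/223483, 38798/223483, 30947/223483, 3615/17191, 29035/223483].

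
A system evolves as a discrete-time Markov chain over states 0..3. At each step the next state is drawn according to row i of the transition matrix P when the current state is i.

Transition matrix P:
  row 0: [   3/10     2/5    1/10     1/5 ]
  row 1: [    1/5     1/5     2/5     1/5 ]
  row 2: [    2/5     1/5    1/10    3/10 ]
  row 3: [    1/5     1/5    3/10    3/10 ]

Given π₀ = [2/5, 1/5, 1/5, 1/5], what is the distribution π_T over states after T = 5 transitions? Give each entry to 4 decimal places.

t=0: π = [0.4000, 0.2000, 0.2000, 0.2000]
t=1: π = [0.2800, 0.2800, 0.2000, 0.2400]
t=2: π = [0.2680, 0.2560, 0.2320, 0.2440]
t=3: π = [0.2732, 0.2536, 0.2256, 0.2476]
t=4: π = [0.2724, 0.2546, 0.2256, 0.2473]
t=5: π = [0.2724, 0.2545, 0.2259, 0.2473]

π = [0.2724, 0.2545, 0.2259, 0.2473]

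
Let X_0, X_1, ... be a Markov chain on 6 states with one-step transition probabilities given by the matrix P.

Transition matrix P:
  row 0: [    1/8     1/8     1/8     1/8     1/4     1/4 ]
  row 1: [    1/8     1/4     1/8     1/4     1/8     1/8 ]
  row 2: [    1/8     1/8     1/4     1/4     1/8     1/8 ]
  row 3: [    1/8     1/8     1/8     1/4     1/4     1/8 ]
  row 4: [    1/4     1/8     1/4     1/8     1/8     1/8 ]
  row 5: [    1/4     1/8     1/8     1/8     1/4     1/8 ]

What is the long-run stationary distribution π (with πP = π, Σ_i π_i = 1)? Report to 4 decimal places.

Balance equations π_j = Σ_i π_i·P[i][j]:
  π_0 = 1/8·π_0 + 1/8·π_1 + 1/8·π_2 + 1/8·π_3 + 1/4·π_4 + 1/4·π_5
  π_1 = 1/8·π_0 + 1/4·π_1 + 1/8·π_2 + 1/8·π_3 + 1/8·π_4 + 1/8·π_5
  π_2 = 1/8·π_0 + 1/8·π_1 + 1/4·π_2 + 1/8·π_3 + 1/4·π_4 + 1/8·π_5
  π_3 = 1/8·π_0 + 1/4·π_1 + 1/4·π_2 + 1/4·π_3 + 1/8·π_4 + 1/8·π_5
  π_4 = 1/4·π_0 + 1/8·π_1 + 1/8·π_2 + 1/4·π_3 + 1/8·π_4 + 1/4·π_5
  normalize: π_0 + π_1 + π_2 + π_3 + π_4 + π_5 = 1
Solving the linear system gives exactly π = [1/6, 1/7, 19/112, 3/16, 3/16, 7/48].

π = [0.1667, 0.1429, 0.1696, 0.1875, 0.1875, 0.1458]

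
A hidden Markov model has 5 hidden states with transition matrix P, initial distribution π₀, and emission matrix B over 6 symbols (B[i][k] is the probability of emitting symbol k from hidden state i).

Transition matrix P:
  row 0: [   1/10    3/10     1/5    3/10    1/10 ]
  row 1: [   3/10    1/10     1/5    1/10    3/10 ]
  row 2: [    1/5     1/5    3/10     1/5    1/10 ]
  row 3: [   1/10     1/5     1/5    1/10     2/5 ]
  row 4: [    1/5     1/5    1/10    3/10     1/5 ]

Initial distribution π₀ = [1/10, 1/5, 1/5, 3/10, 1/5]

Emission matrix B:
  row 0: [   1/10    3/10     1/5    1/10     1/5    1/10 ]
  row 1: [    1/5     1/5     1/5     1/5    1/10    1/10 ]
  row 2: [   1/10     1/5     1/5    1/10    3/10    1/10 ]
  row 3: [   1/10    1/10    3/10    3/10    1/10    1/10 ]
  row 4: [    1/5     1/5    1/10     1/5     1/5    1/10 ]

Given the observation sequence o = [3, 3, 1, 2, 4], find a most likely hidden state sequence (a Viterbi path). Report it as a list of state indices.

path = [3, 4, 0, 3, 4]

t=0: δ = [1.000e-02, 4.000e-02, 2.000e-02, 9.000e-02, 4.000e-02]  (obs o_0=3)
t=1: δ = [1.200e-03, 3.600e-03, 1.800e-03, 3.600e-03, 7.200e-03]  ψ = [1, 3, 3, 4, 3]  (obs o_1=3)
t=2: δ = [4.320e-04, 2.880e-04, 1.440e-04, 2.160e-04, 2.880e-04]  ψ = [4, 4, 1, 4, 3]  (obs o_2=1)
t=3: δ = [1.728e-05, 2.592e-05, 1.728e-05, 3.888e-05, 8.640e-06]  ψ = [1, 0, 0, 0, 1]  (obs o_3=2)
t=4: δ = [1.555e-06, 7.776e-07, 2.333e-06, 5.184e-07, 3.110e-06]  ψ = [1, 3, 3, 0, 3]  (obs o_4=4)
backtrack: best end state = 4; path = [3, 4, 0, 3, 4]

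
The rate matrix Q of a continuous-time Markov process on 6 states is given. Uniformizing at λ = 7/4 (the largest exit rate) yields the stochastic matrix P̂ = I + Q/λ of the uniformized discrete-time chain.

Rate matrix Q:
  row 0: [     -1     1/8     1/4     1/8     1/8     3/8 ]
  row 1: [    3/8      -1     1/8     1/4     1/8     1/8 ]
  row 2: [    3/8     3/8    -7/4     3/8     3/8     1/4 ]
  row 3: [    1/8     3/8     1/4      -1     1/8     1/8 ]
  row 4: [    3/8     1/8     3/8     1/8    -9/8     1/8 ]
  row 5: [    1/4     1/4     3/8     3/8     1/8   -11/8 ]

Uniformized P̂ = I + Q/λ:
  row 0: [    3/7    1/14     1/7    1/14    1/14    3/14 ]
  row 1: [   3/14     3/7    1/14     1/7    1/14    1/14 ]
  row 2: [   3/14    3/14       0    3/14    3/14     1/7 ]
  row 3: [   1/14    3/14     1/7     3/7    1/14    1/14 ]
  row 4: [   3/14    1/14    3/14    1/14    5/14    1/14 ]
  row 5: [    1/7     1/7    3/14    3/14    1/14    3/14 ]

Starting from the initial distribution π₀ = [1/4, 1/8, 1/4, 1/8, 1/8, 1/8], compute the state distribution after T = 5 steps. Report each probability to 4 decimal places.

π = [0.2262, 0.1963, 0.1289, 0.1907, 0.1260, 0.1319]

t=0: π = [0.2500, 0.1250, 0.2500, 0.1250, 0.1250, 0.1250]
t=1: π = [0.2411, 0.1786, 0.1161, 0.1786, 0.1429, 0.1429]
t=2: π = [0.2302, 0.1875, 0.1339, 0.1849, 0.1288, 0.1346]
t=3: π = [0.2276, 0.1936, 0.1291, 0.1892, 0.1274, 0.1331]
t=4: π = [0.2265, 0.1955, 0.1292, 0.1903, 0.1263, 0.1322]
t=5: π = [0.2262, 0.1963, 0.1289, 0.1907, 0.1260, 0.1319]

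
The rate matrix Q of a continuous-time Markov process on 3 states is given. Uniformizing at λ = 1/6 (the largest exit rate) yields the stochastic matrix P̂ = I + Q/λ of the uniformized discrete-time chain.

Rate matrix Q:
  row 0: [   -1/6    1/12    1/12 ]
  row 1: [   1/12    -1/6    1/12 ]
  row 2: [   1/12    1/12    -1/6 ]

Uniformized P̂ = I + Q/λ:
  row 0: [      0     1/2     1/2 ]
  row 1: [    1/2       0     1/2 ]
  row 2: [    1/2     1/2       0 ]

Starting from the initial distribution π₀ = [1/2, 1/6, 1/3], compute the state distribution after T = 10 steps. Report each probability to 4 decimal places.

π = [0.3335, 0.3332, 0.3333]

t=0: π = [0.5000, 0.1667, 0.3333]
t=1: π = [0.2500, 0.4167, 0.3333]
t=2: π = [0.3750, 0.2917, 0.3333]
t=3: π = [0.3125, 0.3542, 0.3333]
t=4: π = [0.3438, 0.3229, 0.3333]
t=5: π = [0.3281, 0.3385, 0.3333]
t=6: π = [0.3359, 0.3307, 0.3333]
t=7: π = [0.3320, 0.3346, 0.3333]
t=8: π = [0.3340, 0.3327, 0.3333]
t=9: π = [0.3330, 0.3337, 0.3333]
t=10: π = [0.3335, 0.3332, 0.3333]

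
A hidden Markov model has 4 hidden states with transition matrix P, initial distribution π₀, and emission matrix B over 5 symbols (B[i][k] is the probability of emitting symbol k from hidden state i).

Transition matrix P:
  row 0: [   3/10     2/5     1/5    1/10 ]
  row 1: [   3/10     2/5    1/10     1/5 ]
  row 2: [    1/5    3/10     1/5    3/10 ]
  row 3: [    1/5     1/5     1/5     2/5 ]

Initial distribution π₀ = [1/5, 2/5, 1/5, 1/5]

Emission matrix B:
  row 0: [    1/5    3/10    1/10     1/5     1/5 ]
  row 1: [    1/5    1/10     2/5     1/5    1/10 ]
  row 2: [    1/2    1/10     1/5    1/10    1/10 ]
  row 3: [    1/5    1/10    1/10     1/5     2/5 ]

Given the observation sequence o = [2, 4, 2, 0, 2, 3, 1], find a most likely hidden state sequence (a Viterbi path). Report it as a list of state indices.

t=0: δ = [2.000e-02, 1.600e-01, 4.000e-02, 2.000e-02]  (obs o_0=2)
t=1: δ = [9.600e-03, 6.400e-03, 1.600e-03, 1.280e-02]  ψ = [1, 1, 1, 1]  (obs o_1=4)
t=2: δ = [2.880e-04, 1.536e-03, 5.120e-04, 5.120e-04]  ψ = [0, 0, 3, 3]  (obs o_2=2)
t=3: δ = [9.216e-05, 1.229e-04, 7.680e-05, 6.144e-05]  ψ = [1, 1, 1, 1]  (obs o_3=0)
t=4: δ = [3.686e-06, 1.966e-05, 3.686e-06, 2.458e-06]  ψ = [1, 1, 0, 1]  (obs o_4=2)
t=5: δ = [1.180e-06, 1.573e-06, 1.966e-07, 7.864e-07]  ψ = [1, 1, 1, 1]  (obs o_5=3)
t=6: δ = [1.416e-07, 6.291e-08, 2.359e-08, 3.146e-08]  ψ = [1, 1, 0, 1]  (obs o_6=1)
backtrack: best end state = 0; path = [1, 0, 1, 1, 1, 1, 0]

path = [1, 0, 1, 1, 1, 1, 0]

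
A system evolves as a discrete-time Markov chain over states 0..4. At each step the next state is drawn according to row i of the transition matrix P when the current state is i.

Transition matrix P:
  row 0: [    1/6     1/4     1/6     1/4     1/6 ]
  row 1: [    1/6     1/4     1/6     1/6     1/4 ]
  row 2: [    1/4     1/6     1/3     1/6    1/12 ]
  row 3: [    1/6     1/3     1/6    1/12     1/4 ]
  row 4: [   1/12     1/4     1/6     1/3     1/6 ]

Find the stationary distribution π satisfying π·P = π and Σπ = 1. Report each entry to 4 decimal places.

Balance equations π_j = Σ_i π_i·P[i][j]:
  π_0 = 1/6·π_0 + 1/6·π_1 + 1/4·π_2 + 1/6·π_3 + 1/12·π_4
  π_1 = 1/4·π_0 + 1/4·π_1 + 1/6·π_2 + 1/3·π_3 + 1/4·π_4
  π_2 = 1/6·π_0 + 1/6·π_1 + 1/3·π_2 + 1/6·π_3 + 1/6·π_4
  π_3 = 1/4·π_0 + 1/6·π_1 + 1/6·π_2 + 1/12·π_3 + 1/3·π_4
  normalize: π_0 + π_1 + π_2 + π_3 + π_4 = 1
Solving the linear system gives exactly π = [26/155, 503/2015, 1/5, 394/2015, 29/155].

π = [0.1677, 0.2496, 0.2000, 0.1955, 0.1871]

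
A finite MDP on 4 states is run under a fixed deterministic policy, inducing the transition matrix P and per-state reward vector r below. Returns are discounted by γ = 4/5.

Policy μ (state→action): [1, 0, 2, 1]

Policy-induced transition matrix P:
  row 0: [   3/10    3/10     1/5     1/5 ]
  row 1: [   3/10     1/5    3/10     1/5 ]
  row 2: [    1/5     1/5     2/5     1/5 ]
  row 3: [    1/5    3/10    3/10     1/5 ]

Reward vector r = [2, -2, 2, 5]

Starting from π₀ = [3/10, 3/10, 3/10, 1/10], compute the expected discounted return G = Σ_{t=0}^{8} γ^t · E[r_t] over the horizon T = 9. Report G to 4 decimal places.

G = 6.5066

t=0: π = [0.3000, 0.3000, 0.3000, 0.1000], E[r] = 1.1000, γ^t·E[r] = 1.100000, running G = 1.100000
t=1: π = [0.2600, 0.2400, 0.3000, 0.2000], E[r] = 1.6400, γ^t·E[r] = 1.312000, running G = 2.412000
t=2: π = [0.2500, 0.2460, 0.3040, 0.2000], E[r] = 1.6160, γ^t·E[r] = 1.034240, running G = 3.446240
t=3: π = [0.2496, 0.2450, 0.3054, 0.2000], E[r] = 1.6200, γ^t·E[r] = 0.829440, running G = 4.275680
t=4: π = [0.2495, 0.2450, 0.3056, 0.2000], E[r] = 1.6202, γ^t·E[r] = 0.663618, running G = 4.939298
t=5: π = [0.2494, 0.2449, 0.3056, 0.2000], E[r] = 1.6202, γ^t·E[r] = 0.530912, running G = 5.470210
t=6: π = [0.2494, 0.2449, 0.3056, 0.2000], E[r] = 1.6202, γ^t·E[r] = 0.424732, running G = 5.894942
t=7: π = [0.2494, 0.2449, 0.3056, 0.2000], E[r] = 1.6202, γ^t·E[r] = 0.339786, running G = 6.234727
t=8: π = [0.2494, 0.2449, 0.3056, 0.2000], E[r] = 1.6202, γ^t·E[r] = 0.271829, running G = 6.506556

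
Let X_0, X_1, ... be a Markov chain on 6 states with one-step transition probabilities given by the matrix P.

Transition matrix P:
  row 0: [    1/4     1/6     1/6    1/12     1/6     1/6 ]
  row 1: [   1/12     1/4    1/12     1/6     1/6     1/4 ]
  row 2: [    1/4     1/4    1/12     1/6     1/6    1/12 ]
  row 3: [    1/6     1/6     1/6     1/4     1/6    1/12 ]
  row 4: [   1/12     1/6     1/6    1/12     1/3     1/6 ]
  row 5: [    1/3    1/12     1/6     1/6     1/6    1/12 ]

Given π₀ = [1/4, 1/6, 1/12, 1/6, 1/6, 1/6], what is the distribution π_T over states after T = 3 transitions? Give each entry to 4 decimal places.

π = [0.1865, 0.1814, 0.1399, 0.1466, 0.1998, 0.1458]

t=0: π = [0.2500, 0.1667, 0.0833, 0.1667, 0.1667, 0.1667]
t=1: π = [0.1944, 0.1736, 0.1458, 0.1458, 0.1944, 0.1458]
t=2: π = [0.1887, 0.1811, 0.1400, 0.1464, 0.1991, 0.1447]
t=3: π = [0.1865, 0.1814, 0.1399, 0.1466, 0.1998, 0.1458]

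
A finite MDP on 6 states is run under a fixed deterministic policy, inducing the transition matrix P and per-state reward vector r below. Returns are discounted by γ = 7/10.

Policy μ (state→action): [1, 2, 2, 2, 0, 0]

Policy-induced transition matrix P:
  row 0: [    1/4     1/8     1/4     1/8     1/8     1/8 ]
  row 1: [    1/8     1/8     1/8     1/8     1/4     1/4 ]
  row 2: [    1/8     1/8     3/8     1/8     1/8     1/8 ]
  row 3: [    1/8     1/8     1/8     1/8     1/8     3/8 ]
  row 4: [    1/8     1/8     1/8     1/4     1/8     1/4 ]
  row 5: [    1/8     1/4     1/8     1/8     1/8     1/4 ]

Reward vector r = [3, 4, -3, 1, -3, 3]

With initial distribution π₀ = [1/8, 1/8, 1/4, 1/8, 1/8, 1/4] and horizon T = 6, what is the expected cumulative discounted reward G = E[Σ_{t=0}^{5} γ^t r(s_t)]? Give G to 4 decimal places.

t=0: π = [0.1250, 0.1250, 0.2500, 0.1250, 0.1250, 0.2500], E[r] = 0.6250, γ^t·E[r] = 0.625000, running G = 0.625000
t=1: π = [0.1406, 0.1563, 0.2031, 0.1406, 0.1406, 0.2188], E[r] = 0.8125, γ^t·E[r] = 0.568750, running G = 1.193750
t=2: π = [0.1426, 0.1523, 0.1934, 0.1426, 0.1445, 0.2246], E[r] = 0.8398, γ^t·E[r] = 0.411523, running G = 1.605273
t=3: π = [0.1428, 0.1531, 0.1912, 0.1431, 0.1440, 0.2258], E[r] = 0.8557, γ^t·E[r] = 0.293510, running G = 1.898783
t=4: π = [0.1429, 0.1532, 0.1906, 0.1430, 0.1441, 0.2261], E[r] = 0.8586, γ^t·E[r] = 0.206138, running G = 2.104921
t=5: π = [0.1429, 0.1533, 0.1905, 0.1430, 0.1442, 0.2262], E[r] = 0.8592, γ^t·E[r] = 0.144407, running G = 2.249328

G = 2.2493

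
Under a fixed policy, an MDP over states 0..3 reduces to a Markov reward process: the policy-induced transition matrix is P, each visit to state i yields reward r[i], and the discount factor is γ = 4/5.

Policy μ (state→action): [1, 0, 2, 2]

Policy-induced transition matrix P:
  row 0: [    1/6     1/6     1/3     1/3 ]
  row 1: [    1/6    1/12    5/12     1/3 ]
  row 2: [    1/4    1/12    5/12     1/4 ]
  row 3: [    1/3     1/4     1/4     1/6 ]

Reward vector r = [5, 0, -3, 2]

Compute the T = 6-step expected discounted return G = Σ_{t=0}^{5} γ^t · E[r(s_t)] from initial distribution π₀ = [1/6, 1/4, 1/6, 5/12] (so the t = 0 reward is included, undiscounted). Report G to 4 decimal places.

G = 3.0041

t=0: π = [0.1667, 0.2500, 0.1667, 0.4167], E[r] = 1.1667, γ^t·E[r] = 1.166667, running G = 1.166667
t=1: π = [0.2500, 0.1667, 0.3333, 0.2500], E[r] = 0.7500, γ^t·E[r] = 0.600000, running G = 1.766667
t=2: π = [0.2361, 0.1458, 0.3542, 0.2639], E[r] = 0.6458, γ^t·E[r] = 0.413333, running G = 2.180000
t=3: π = [0.2402, 0.1470, 0.3530, 0.2598], E[r] = 0.6615, γ^t·E[r] = 0.338667, running G = 2.518667
t=4: π = [0.2394, 0.1467, 0.3533, 0.2606], E[r] = 0.6581, γ^t·E[r] = 0.269570, running G = 2.788237
t=5: π = [0.2395, 0.1467, 0.3533, 0.2605], E[r] = 0.6588, γ^t·E[r] = 0.215874, running G = 3.004111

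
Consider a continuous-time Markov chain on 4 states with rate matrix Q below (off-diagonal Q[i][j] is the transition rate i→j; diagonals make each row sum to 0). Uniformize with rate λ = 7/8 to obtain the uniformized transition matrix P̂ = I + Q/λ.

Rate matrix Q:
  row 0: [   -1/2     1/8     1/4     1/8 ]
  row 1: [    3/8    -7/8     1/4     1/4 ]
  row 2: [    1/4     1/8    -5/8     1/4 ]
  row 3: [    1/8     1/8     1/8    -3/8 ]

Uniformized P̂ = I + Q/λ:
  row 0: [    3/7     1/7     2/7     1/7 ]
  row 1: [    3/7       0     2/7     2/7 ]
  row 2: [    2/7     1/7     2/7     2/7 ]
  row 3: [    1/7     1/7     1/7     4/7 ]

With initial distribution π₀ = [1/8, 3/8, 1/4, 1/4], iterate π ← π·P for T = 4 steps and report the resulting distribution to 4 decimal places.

π = [0.2976, 0.1251, 0.2372, 0.3401]

t=0: π = [0.1250, 0.3750, 0.2500, 0.2500]
t=1: π = [0.3214, 0.0893, 0.2500, 0.3393]
t=2: π = [0.2959, 0.1301, 0.2372, 0.3367]
t=3: π = [0.2985, 0.1243, 0.2376, 0.3397]
t=4: π = [0.2976, 0.1251, 0.2372, 0.3401]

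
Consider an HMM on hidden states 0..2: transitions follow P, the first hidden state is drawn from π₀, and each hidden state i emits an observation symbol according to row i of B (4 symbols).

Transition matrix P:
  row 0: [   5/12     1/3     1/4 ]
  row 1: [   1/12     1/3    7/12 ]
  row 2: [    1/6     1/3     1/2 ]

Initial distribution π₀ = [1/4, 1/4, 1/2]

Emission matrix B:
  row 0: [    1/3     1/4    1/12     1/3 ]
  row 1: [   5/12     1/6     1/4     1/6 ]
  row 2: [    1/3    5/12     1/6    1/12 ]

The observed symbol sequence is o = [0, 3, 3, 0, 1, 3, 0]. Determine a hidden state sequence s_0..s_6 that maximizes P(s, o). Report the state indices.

path = [0, 0, 0, 1, 2, 1, 2]

t=0: δ = [8.333e-02, 1.042e-01, 1.667e-01]  (obs o_0=0)
t=1: δ = [1.157e-02, 9.259e-03, 6.944e-03]  ψ = [0, 2, 2]  (obs o_1=3)
t=2: δ = [1.608e-03, 6.430e-04, 4.501e-04]  ψ = [0, 0, 1]  (obs o_2=3)
t=3: δ = [2.233e-04, 2.233e-04, 1.340e-04]  ψ = [0, 0, 0]  (obs o_3=0)
t=4: δ = [2.326e-05, 1.240e-05, 5.427e-05]  ψ = [0, 0, 1]  (obs o_4=1)
t=5: δ = [3.230e-06, 3.015e-06, 2.261e-06]  ψ = [0, 2, 2]  (obs o_5=3)
t=6: δ = [4.486e-07, 4.486e-07, 5.862e-07]  ψ = [0, 0, 1]  (obs o_6=0)
backtrack: best end state = 2; path = [0, 0, 0, 1, 2, 1, 2]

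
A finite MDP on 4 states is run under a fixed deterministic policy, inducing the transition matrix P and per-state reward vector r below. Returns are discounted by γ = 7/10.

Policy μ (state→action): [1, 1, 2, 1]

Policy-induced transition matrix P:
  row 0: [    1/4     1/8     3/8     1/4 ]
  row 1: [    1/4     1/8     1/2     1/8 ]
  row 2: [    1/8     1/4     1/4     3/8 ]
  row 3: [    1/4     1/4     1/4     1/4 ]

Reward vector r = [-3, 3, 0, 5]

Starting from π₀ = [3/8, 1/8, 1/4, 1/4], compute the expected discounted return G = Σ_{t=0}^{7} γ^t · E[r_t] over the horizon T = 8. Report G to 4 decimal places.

G = 3.2397

t=0: π = [0.3750, 0.1250, 0.2500, 0.2500], E[r] = 0.5000, γ^t·E[r] = 0.500000, running G = 0.500000
t=1: π = [0.2188, 0.1875, 0.3281, 0.2656], E[r] = 1.2344, γ^t·E[r] = 0.864063, running G = 1.364063
t=2: π = [0.2090, 0.1992, 0.3242, 0.2676], E[r] = 1.3086, γ^t·E[r] = 0.641211, running G = 2.005273
t=3: π = [0.2095, 0.1990, 0.3259, 0.2656], E[r] = 1.2966, γ^t·E[r] = 0.444744, running G = 2.450018
t=4: π = [0.2093, 0.1989, 0.3259, 0.2659], E[r] = 1.2984, γ^t·E[r] = 0.311746, running G = 2.761764
t=5: π = [0.2093, 0.1990, 0.3259, 0.2659], E[r] = 1.2985, γ^t·E[r] = 0.218241, running G = 2.980005
t=6: π = [0.2093, 0.1990, 0.3259, 0.2659], E[r] = 1.2984, γ^t·E[r] = 0.152761, running G = 3.132766
t=7: π = [0.2093, 0.1990, 0.3259, 0.2659], E[r] = 1.2985, γ^t·E[r] = 0.106933, running G = 3.239699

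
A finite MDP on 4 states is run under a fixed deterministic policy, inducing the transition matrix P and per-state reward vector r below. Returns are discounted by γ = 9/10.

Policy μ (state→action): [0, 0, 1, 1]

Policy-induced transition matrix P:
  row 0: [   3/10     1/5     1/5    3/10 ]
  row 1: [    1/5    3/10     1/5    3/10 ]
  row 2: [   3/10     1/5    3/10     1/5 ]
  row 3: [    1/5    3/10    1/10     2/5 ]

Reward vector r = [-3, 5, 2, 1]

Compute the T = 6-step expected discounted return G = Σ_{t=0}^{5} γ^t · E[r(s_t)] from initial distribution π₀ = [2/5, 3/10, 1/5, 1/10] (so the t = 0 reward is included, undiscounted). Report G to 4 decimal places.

G = 5.2525

t=0: π = [0.4000, 0.3000, 0.2000, 0.1000], E[r] = 0.8000, γ^t·E[r] = 0.800000, running G = 0.800000
t=1: π = [0.2600, 0.2400, 0.2100, 0.2900], E[r] = 1.1300, γ^t·E[r] = 1.017000, running G = 1.817000
t=2: π = [0.2470, 0.2530, 0.1920, 0.3080], E[r] = 1.2160, γ^t·E[r] = 0.984960, running G = 2.801960
t=3: π = [0.2439, 0.2561, 0.1884, 0.3116], E[r] = 1.2372, γ^t·E[r] = 0.901919, running G = 3.703879
t=4: π = [0.2432, 0.2568, 0.1877, 0.3123], E[r] = 1.2418, γ^t·E[r] = 0.814771, running G = 4.518650
t=5: π = [0.2431, 0.2569, 0.1875, 0.3125], E[r] = 1.2428, γ^t·E[r] = 0.733866, running G = 5.252516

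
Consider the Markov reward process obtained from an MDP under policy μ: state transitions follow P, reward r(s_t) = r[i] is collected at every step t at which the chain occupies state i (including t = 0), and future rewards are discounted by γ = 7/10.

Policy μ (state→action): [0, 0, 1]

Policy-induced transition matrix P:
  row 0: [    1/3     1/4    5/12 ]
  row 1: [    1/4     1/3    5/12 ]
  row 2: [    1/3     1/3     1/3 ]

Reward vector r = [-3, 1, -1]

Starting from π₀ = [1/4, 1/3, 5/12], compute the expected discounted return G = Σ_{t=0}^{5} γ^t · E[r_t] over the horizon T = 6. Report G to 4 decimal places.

G = -2.7642

t=0: π = [0.2500, 0.3333, 0.4167], E[r] = -0.8333, γ^t·E[r] = -0.833333, running G = -0.833333
t=1: π = [0.3056, 0.3125, 0.3819], E[r] = -0.9861, γ^t·E[r] = -0.690278, running G = -1.523611
t=2: π = [0.3073, 0.3079, 0.3848], E[r] = -0.9988, γ^t·E[r] = -0.489433, running G = -2.013044
t=3: π = [0.3077, 0.3077, 0.3846], E[r] = -0.9999, γ^t·E[r] = -0.342967, running G = -2.356011
t=4: π = [0.3077, 0.3077, 0.3846], E[r] = -1.0000, γ^t·E[r] = -0.240098, running G = -2.596109
t=5: π = [0.3077, 0.3077, 0.3846], E[r] = -1.0000, γ^t·E[r] = -0.168070, running G = -2.764179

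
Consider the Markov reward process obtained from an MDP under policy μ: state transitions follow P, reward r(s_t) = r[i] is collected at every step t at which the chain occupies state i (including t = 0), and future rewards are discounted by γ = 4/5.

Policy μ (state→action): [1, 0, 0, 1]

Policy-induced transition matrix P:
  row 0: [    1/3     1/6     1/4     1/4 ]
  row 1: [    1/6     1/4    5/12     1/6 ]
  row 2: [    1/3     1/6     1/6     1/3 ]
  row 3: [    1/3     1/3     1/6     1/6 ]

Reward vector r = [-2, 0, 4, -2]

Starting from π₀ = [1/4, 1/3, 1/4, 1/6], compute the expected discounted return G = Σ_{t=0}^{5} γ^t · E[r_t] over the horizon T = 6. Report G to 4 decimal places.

t=0: π = [0.2500, 0.3333, 0.2500, 0.1667], E[r] = 0.1667, γ^t·E[r] = 0.166667, running G = 0.166667
t=1: π = [0.2778, 0.2222, 0.2708, 0.2292], E[r] = 0.0694, γ^t·E[r] = 0.055556, running G = 0.222222
t=2: π = [0.2963, 0.2234, 0.2454, 0.2350], E[r] = -0.0810, γ^t·E[r] = -0.051852, running G = 0.170370
t=3: π = [0.2961, 0.2244, 0.2472, 0.2323], E[r] = -0.0679, γ^t·E[r] = -0.034765, running G = 0.135605
t=4: π = [0.2959, 0.2241, 0.2475, 0.2325], E[r] = -0.0671, γ^t·E[r] = -0.027496, running G = 0.108109
t=5: π = [0.2960, 0.2241, 0.2473, 0.2326], E[r] = -0.0677, γ^t·E[r] = -0.022192, running G = 0.085917

G = 0.0859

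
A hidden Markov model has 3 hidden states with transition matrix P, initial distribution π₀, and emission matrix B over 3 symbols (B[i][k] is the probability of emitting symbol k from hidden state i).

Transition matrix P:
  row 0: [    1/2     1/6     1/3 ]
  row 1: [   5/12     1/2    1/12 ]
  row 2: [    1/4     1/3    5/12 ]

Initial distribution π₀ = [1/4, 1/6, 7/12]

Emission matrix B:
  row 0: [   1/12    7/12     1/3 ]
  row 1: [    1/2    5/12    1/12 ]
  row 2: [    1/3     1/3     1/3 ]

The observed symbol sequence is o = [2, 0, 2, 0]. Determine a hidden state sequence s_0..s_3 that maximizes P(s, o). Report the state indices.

path = [2, 2, 2, 1]

t=0: δ = [8.333e-02, 1.389e-02, 1.944e-01]  (obs o_0=2)
t=1: δ = [4.051e-03, 3.241e-02, 2.701e-02]  ψ = [2, 2, 2]  (obs o_1=0)
t=2: δ = [4.501e-03, 1.350e-03, 3.751e-03]  ψ = [1, 1, 2]  (obs o_2=2)
t=3: δ = [1.875e-04, 6.251e-04, 5.210e-04]  ψ = [0, 2, 2]  (obs o_3=0)
backtrack: best end state = 1; path = [2, 2, 2, 1]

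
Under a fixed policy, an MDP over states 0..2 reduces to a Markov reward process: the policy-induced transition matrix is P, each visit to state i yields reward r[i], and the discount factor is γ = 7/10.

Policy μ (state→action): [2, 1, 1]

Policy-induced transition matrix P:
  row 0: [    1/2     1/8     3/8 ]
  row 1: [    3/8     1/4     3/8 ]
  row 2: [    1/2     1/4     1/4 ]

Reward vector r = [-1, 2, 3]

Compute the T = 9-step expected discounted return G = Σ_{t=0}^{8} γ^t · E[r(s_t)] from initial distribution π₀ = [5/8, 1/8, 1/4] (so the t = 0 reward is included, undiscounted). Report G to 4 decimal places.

t=0: π = [0.6250, 0.1250, 0.2500], E[r] = 0.3750, γ^t·E[r] = 0.375000, running G = 0.375000
t=1: π = [0.4844, 0.1719, 0.3438], E[r] = 0.8906, γ^t·E[r] = 0.623438, running G = 0.998438
t=2: π = [0.4785, 0.1895, 0.3320], E[r] = 0.8965, γ^t·E[r] = 0.439277, running G = 1.437715
t=3: π = [0.4763, 0.1902, 0.3335], E[r] = 0.9045, γ^t·E[r] = 0.310258, running G = 1.747972
t=4: π = [0.4762, 0.1905, 0.3333], E[r] = 0.9046, γ^t·E[r] = 0.217202, running G = 1.965175
t=5: π = [0.4762, 0.1905, 0.3333], E[r] = 0.9048, γ^t·E[r] = 0.152063, running G = 2.117237
t=6: π = [0.4762, 0.1905, 0.3333], E[r] = 0.9048, γ^t·E[r] = 0.106444, running G = 2.223682
t=7: π = [0.4762, 0.1905, 0.3333], E[r] = 0.9048, γ^t·E[r] = 0.074511, running G = 2.298193
t=8: π = [0.4762, 0.1905, 0.3333], E[r] = 0.9048, γ^t·E[r] = 0.052158, running G = 2.350350

G = 2.3504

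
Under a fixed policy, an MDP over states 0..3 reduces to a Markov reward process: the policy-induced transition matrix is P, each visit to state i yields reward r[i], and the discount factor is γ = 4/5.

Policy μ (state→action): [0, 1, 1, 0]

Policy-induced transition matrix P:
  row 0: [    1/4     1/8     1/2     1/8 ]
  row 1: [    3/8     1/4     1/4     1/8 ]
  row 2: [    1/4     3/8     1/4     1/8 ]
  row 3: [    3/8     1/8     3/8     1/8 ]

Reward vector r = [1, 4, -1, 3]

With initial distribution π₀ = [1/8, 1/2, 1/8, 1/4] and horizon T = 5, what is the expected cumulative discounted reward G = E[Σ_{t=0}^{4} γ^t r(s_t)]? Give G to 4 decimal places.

t=0: π = [0.1250, 0.5000, 0.1250, 0.2500], E[r] = 2.7500, γ^t·E[r] = 2.750000, running G = 2.750000
t=1: π = [0.3438, 0.2188, 0.3125, 0.1250], E[r] = 1.2813, γ^t·E[r] = 1.025000, running G = 3.775000
t=2: π = [0.2930, 0.2305, 0.3516, 0.1250], E[r] = 1.2383, γ^t·E[r] = 0.792500, running G = 4.567500
t=3: π = [0.2944, 0.2417, 0.3389, 0.1250], E[r] = 1.2974, γ^t·E[r] = 0.664250, running G = 5.231750
t=4: π = [0.2958, 0.2399, 0.3392, 0.1250], E[r] = 1.2913, γ^t·E[r] = 0.528925, running G = 5.760675

G = 5.7607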